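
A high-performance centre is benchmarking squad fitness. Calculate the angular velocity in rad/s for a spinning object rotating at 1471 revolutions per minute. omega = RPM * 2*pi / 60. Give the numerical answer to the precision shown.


omega = RPM * 2*pi / 60
= 1471 * 6.28318531 / 60
= 154.043 rad/s

154.043 rad/s


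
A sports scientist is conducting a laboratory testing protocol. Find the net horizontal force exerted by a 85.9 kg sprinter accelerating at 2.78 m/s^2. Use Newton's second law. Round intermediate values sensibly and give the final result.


Newton's second law: F = m * a
F = 85.9 * 2.78 = 238.8 N

238.8 N


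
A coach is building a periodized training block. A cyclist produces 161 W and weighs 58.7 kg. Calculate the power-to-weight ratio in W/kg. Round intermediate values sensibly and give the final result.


P/W = power / mass
= 161 / 58.7
= 2.743 W/kg

2.743 W/kg


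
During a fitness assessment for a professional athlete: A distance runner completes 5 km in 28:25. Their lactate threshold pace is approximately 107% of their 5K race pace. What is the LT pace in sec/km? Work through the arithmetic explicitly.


Convert to seconds: 28 min 25 s = 1705 s
Pace per km = 1705 / 5 = 341.0 s/km
LT pace = 341.0 * 1.07 = 364.87 s/km

364.87 s/km


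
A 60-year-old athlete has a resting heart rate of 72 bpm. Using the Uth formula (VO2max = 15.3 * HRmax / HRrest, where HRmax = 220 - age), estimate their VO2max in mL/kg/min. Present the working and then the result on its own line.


HRmax = 220 - 60 = 160 bpm
Ratio = HRmax / HRrest = 160 / 72 = 2.2222
VO2max = 15.3 * 2.2222 = 34.0 mL/kg/min

34.0 mL/kg/min


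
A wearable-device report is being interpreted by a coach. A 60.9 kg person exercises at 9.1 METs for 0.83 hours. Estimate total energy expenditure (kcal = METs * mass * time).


Energy = METs * mass(kg) * time(h)
= 9.1 * 60.9 * 0.83
= 459.98 kcal

459.98 kcal


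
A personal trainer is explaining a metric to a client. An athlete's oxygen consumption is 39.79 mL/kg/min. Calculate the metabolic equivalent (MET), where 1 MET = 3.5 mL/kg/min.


MET = VO2 / 3.5
= 39.79 / 3.5
= 11.37 METs

11.37 METs


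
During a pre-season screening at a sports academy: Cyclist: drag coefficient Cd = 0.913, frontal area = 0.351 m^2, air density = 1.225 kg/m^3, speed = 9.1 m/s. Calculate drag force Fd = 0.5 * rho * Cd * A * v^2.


v^2 = 9.1^2 = 82.81
Fd = 0.5 * 1.225 * 0.913 * 0.351 * 82.81
= 16.254 N

16.254 N


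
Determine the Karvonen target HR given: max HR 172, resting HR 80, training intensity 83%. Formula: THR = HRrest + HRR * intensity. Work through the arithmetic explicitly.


HRR = HRmax - HRrest = 172 - 80 = 92
THR = 80 + 92 * 0.83
= 156.36 bpm

156.36 bpm


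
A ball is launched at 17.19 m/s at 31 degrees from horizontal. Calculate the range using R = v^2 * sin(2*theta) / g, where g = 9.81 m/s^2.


sin(2 * 31) = sin(62) = 0.882948
v^2 = 17.19^2 = 295.4961
R = 295.4961 * 0.882948 / 9.81
= 26.596 m

26.596 m


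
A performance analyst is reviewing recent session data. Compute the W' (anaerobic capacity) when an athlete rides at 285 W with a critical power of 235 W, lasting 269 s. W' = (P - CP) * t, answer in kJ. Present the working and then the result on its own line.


Above-CP power = 50 W
Duration = 269 s
W' = 50 * 269 = 13450 J
Convert: 13450 / 1000 = 13.45 kJ

13.45 kJ


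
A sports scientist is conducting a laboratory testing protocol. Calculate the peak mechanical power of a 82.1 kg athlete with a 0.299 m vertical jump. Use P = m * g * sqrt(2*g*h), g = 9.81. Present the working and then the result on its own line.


First, sqrt(2gh) = sqrt(2 * 9.81 * 0.299)
= sqrt(5.86638) = 2.422061 m/s
Power = 82.1 * 9.81 * 2.422061 = 1950.73 W

1950.73 W


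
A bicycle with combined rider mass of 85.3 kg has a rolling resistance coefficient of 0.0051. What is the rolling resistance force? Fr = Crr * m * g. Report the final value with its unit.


Fr = 0.0051 * 85.3 * 9.81
= 0.43503 * 9.81
= 4.268 N

4.268 N


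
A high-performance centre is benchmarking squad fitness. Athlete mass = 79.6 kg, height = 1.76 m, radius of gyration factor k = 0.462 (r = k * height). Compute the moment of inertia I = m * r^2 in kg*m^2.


r = k * height = 0.462 * 1.76 = 0.81312 m
r^2 = 0.81312^2 = 0.661164
I = 79.6 * 0.661164 = 52.629 kg*m^2

52.629 kg*m^2


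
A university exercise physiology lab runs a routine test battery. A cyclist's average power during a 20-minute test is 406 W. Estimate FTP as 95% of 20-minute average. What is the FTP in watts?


FTP = 20-min power * 0.95
= 406 * 0.95
= 385.7 W

385.7 W


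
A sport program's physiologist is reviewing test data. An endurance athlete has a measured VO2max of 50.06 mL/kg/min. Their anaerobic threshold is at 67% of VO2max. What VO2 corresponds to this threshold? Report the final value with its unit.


Anaerobic threshold VO2 = VO2max * 67%
= 50.06 * 0.67
= 33.54 mL/kg/min

33.54 mL/kg/min


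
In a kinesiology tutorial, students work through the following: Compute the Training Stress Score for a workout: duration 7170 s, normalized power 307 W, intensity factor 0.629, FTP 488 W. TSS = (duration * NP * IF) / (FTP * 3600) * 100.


Product = 7170 * 307 * 0.629 = 1384548.51
Base = 488 * 3600 = 1756800
TSS = 1384548.51 / 1756800 * 100 = 78.81

78.81 TSS


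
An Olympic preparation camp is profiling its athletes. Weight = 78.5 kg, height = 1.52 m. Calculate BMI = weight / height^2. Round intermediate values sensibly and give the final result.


height^2 = 1.52^2 = 2.3104
BMI = 78.5 / 2.3104 = 33.98 kg/m^2

33.98 kg/m^2


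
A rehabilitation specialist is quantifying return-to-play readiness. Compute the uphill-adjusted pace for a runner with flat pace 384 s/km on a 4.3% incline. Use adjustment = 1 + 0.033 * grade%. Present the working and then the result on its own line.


Adjustment factor = 1 + 0.033 * 4.3 = 1.1419
Grade-adjusted pace = 384 * 1.1419 = 438.49 s/km

438.49 s/km


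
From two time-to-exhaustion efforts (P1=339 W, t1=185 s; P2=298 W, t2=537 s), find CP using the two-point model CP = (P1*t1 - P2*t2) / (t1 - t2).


Work in trial 1 = 62715 J
Work in trial 2 = 160026 J
Delta work = -97311 J
Delta time = -352 s
CP = -97311 / -352 = 276.45 W

276.45 W


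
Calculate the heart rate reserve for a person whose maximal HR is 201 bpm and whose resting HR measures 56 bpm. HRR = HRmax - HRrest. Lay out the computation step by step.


HRmax = 201 bpm
HRrest = 56 bpm
HRR = 201 - 56 = 145 bpm

145 bpm


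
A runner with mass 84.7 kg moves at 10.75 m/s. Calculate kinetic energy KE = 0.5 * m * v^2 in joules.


v^2 = 10.75^2 = 115.5625
KE = 0.5 * 84.7 * 115.5625
= 4894.07 J

4894.07 J


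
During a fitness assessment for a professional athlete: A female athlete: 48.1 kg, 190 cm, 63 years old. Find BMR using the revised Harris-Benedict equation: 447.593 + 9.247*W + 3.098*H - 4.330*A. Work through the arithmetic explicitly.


Intercept = 447.593
Weight contribution = 9.247 * 48.1 = 444.7807
Height contribution = 3.098 * 190 = 588.62
Age contribution = 4.33 * 63 = 272.79
BMR = 447.593 + 444.7807 + 588.62 - 272.79
= 1208.2 kcal/day

1208.2 kcal/day


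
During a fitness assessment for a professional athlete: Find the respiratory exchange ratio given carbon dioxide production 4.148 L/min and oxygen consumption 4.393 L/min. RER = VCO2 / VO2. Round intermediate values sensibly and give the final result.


VCO2 = 4.148 L/min
VO2 = 4.393 L/min
RER = 4.148 / 4.393 = 0.9442

0.9442


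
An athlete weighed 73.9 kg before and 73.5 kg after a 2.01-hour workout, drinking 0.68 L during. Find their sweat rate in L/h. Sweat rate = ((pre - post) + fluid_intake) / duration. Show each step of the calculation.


Body mass change = 0.4 kg
Total sweat loss = 0.4 + 0.68 = 1.08 L
Rate = 1.08 / 2.01 = 0.537 L/h

0.537 L/h


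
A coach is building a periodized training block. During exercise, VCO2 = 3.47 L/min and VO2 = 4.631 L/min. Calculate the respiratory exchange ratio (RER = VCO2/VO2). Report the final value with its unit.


RER = VCO2 / VO2
= 3.47 / 4.631
= 0.7493

0.7493


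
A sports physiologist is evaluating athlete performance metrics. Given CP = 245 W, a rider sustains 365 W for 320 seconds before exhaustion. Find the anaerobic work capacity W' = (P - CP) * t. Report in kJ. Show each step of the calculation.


Excess power = 365 - 245 = 120 W
Work above CP = 120 * 320 = 38400 J
W' = 38.4 kJ

38.4 kJ


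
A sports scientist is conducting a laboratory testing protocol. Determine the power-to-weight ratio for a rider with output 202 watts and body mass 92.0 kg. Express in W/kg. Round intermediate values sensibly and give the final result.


P/W = 202 / 92.0 = 2.196 W/kg

2.196 W/kg


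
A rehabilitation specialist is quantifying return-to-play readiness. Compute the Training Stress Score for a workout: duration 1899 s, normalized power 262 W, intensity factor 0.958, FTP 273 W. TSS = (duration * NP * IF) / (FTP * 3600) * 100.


Product = 1899 * 262 * 0.958 = 476641.404
Base = 273 * 3600 = 982800
TSS = 476641.404 / 982800 * 100 = 48.5

48.5 TSS


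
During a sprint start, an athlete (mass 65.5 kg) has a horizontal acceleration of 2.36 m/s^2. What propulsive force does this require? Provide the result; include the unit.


Propulsive force = mass * acceleration
= 65.5 kg * 2.36 m/s^2
= 154.58 N

154.58 N


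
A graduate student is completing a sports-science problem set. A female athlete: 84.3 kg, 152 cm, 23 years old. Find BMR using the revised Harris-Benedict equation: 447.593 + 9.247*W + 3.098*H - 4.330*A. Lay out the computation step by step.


Intercept = 447.593
Weight contribution = 9.247 * 84.3 = 779.5221
Height contribution = 3.098 * 152 = 470.896
Age contribution = 4.33 * 23 = 99.59
BMR = 447.593 + 779.5221 + 470.896 - 99.59
= 1598.42 kcal/day

1598.42 kcal/day


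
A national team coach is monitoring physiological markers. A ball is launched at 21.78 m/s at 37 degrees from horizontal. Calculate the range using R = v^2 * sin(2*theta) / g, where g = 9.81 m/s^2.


sin(2 * 37) = sin(74) = 0.961262
v^2 = 21.78^2 = 474.3684
R = 474.3684 * 0.961262 / 9.81
= 46.482 m

46.482 m


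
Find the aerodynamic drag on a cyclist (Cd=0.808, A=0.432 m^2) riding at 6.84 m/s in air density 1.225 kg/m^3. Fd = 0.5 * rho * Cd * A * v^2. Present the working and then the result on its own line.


Fd = 0.5 * 1.225 * 0.808 * 0.432 * 6.84^2
= 0.5 * 1.225 * 0.808 * 0.432 * 46.7856
= 10.003 N

10.003 N


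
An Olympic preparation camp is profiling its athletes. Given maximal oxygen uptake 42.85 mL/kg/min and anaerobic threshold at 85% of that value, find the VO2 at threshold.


Percentage as decimal = 0.85
VO2 at AT = 42.85 * 0.85 = 36.42 mL/kg/min

36.42 mL/kg/min


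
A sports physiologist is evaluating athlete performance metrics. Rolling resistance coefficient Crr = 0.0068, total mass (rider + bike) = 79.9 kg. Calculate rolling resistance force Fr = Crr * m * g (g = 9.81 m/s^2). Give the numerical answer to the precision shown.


Fr = Crr * m * g
= 0.0068 * 79.9 * 9.81
= 5.33 N

5.33 N


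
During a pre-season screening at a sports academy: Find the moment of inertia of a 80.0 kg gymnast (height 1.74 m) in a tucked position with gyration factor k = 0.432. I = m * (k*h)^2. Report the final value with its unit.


Radius of gyration = 0.432 * 1.74 = 0.75168 m
I = 80.0 * 0.75168^2
= 80.0 * 0.565023
= 45.202 kg*m^2

45.202 kg*m^2


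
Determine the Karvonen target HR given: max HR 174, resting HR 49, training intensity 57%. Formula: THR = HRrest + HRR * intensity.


HRR = HRmax - HRrest = 174 - 49 = 125
THR = 49 + 125 * 0.57
= 120.25 bpm

120.25 bpm


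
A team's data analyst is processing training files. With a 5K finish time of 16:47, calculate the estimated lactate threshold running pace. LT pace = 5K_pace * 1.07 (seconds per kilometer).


Race duration = 1007 s for 5 km
Average pace = 1007 / 5 = 201.4 s/km
LT pace = 201.4 * 1.07
= 215.5 s/km

215.5 s/km


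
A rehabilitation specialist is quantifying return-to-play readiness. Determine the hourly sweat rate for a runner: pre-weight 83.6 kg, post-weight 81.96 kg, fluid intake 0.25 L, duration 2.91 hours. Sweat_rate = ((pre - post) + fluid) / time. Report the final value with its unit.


Mass lost = 83.6 - 81.96 = 1.64 kg
Add fluid consumed: 1.64 + 0.25 = 1.89 L total sweat
Sweat rate = 1.89 / 2.91 = 0.649 L/h

0.649 L/h


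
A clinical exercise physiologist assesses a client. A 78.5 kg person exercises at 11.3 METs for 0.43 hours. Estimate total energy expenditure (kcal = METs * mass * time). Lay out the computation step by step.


Energy = METs * mass(kg) * time(h)
= 11.3 * 78.5 * 0.43
= 381.43 kcal

381.43 kcal


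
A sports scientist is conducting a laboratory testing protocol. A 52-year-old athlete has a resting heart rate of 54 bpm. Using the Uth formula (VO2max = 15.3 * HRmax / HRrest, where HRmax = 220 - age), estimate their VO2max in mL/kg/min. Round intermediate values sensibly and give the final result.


HRmax = 220 - 52 = 168 bpm
Ratio = HRmax / HRrest = 168 / 54 = 3.1111
VO2max = 15.3 * 3.1111 = 47.6 mL/kg/min

47.6 mL/kg/min


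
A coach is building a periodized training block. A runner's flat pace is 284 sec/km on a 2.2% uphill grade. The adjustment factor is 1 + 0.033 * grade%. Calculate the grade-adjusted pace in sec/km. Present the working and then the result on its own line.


Factor = 1 + 0.033 * 2.2 = 1.0726
Adjusted pace = 284 * 1.0726
= 304.62 sec/km

304.62 s/km


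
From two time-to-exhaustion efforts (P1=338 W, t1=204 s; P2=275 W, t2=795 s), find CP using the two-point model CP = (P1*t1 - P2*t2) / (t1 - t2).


Work in trial 1 = 68952 J
Work in trial 2 = 218625 J
Delta work = -149673 J
Delta time = -591 s
CP = -149673 / -591 = 253.25 W

253.25 W


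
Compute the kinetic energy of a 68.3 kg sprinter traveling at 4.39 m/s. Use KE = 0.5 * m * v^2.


Velocity squared = 19.2721
KE = 0.5 * 68.3 * 19.2721 = 658.14 J

658.14 J


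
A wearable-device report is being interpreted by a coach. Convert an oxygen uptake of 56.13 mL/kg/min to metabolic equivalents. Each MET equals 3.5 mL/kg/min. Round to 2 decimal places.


One MET = 3.5 mL/kg/min
Number of METs = 56.13 / 3.5
= 16.04 METs

16.04 METs


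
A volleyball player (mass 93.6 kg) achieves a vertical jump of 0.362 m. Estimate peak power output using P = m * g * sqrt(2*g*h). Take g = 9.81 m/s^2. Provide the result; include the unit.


2 * g * h = 2 * 9.81 * 0.362 = 7.10244
sqrt(7.10244) = 2.66504 m/s
P = 93.6 * 9.81 * 2.66504 = 2447.08 W

2447.08 W


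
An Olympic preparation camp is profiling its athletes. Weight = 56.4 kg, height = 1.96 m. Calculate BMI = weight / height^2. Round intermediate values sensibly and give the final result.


height^2 = 1.96^2 = 3.8416
BMI = 56.4 / 3.8416 = 14.68 kg/m^2

14.68 kg/m^2


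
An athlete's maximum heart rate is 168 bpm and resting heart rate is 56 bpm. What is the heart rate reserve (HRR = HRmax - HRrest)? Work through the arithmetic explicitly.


HRR = HRmax - HRrest
= 168 - 56
= 112 bpm

112 bpm


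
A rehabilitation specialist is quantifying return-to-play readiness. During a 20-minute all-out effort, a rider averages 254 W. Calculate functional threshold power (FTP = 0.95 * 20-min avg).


FTP = 0.95 * 254
= 241.3 W

241.3 W


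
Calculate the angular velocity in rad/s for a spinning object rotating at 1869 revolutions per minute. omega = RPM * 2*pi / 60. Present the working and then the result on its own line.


omega = RPM * 2*pi / 60
= 1869 * 6.28318531 / 60
= 195.721 rad/s

195.721 rad/s


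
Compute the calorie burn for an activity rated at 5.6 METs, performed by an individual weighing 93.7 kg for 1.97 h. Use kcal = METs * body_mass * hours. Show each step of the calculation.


Product of METs and mass = 5.6 * 93.7 = 524.72
Total kcal = 524.72 * 1.97 = 1033.7 kcal

1033.7 kcal


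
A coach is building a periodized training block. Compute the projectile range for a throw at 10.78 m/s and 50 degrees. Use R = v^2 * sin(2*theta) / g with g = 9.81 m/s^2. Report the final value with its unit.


Two times the angle = 100 degrees
sin(100) = 0.984808
R = 116.2084 * 0.984808 / 9.81 = 11.666 m

11.666 m


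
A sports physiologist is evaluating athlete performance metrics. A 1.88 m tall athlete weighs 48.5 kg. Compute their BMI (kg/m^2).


height^2 = 3.5344 m^2
BMI = 48.5 / 3.5344 = 13.72 kg/m^2

13.72 kg/m^2


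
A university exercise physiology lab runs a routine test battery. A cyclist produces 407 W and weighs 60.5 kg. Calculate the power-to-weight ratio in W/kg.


P/W = power / mass
= 407 / 60.5
= 6.727 W/kg

6.727 W/kg


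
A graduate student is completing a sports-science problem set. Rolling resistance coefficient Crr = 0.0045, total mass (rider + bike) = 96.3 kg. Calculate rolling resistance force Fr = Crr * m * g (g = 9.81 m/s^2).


Fr = Crr * m * g
= 0.0045 * 96.3 * 9.81
= 4.251 N

4.251 N


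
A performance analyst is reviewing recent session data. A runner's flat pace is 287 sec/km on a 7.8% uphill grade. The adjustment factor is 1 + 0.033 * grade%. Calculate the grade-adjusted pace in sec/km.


Factor = 1 + 0.033 * 7.8 = 1.2574
Adjusted pace = 287 * 1.2574
= 360.87 sec/km

360.87 s/km


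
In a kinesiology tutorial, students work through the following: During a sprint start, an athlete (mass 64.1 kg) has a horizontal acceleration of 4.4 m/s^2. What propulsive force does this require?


Propulsive force = mass * acceleration
= 64.1 kg * 4.4 m/s^2
= 282.04 N

282.04 N


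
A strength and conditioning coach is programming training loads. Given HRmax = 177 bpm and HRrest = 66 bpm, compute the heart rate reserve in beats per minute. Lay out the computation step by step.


Heart rate reserve = maximum HR minus resting HR
HRR = 177 - 66 = 111 bpm

111 bpm


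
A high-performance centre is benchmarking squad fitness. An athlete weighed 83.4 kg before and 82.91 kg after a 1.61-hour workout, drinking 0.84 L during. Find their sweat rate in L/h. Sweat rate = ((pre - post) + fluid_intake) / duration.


Body mass change = 0.49 kg
Total sweat loss = 0.49 + 0.84 = 1.33 L
Rate = 1.33 / 1.61 = 0.826 L/h

0.826 L/h


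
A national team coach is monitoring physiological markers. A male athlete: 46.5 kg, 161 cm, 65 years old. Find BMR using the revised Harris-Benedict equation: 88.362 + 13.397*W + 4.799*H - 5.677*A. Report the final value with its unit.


Intercept = 88.362
Weight contribution = 13.397 * 46.5 = 622.9605
Height contribution = 4.799 * 161 = 772.639
Age contribution = 5.677 * 65 = 369.005
BMR = 88.362 + 622.9605 + 772.639 - 369.005
= 1114.96 kcal/day

1114.96 kcal/day


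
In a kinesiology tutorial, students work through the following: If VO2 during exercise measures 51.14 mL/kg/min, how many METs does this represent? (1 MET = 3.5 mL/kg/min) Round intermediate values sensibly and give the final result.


METs = VO2 / 3.5 = 51.14 / 3.5 = 14.61

14.61 METs


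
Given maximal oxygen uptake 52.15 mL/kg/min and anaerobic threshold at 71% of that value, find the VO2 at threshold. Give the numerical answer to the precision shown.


Percentage as decimal = 0.71
VO2 at AT = 52.15 * 0.71 = 37.03 mL/kg/min

37.03 mL/kg/min


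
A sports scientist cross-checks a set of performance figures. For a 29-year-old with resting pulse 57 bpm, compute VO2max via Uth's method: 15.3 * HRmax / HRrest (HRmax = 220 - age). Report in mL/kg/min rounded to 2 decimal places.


Step 1: HRmax = 220 - 29 = 191 bpm
Step 2: Ratio = 191 / 57 = 3.3509
Step 3: VO2max = 15.3 * 3.3509 = 51.27 mL/kg/min

51.27 mL/kg/min


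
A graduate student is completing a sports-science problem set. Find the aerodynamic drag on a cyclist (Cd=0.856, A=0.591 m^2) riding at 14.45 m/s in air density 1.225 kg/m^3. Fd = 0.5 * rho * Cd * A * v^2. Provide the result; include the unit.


Fd = 0.5 * 1.225 * 0.856 * 0.591 * 14.45^2
= 0.5 * 1.225 * 0.856 * 0.591 * 208.8025
= 64.7 N

64.7 N


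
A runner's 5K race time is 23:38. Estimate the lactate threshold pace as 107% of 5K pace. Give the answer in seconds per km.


Total race time = 23*60 + 38 = 1418 seconds
5K pace = 1418 / 5 = 283.6 sec/km
LT pace = 283.6 * 1.07 = 303.45 sec/km

303.45 s/km


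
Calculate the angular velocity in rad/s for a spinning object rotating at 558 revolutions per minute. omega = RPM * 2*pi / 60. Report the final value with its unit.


omega = RPM * 2*pi / 60
= 558 * 6.28318531 / 60
= 58.434 rad/s

58.434 rad/s


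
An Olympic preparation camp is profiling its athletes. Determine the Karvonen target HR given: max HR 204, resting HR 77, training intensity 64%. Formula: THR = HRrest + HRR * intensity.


HRR = HRmax - HRrest = 204 - 77 = 127
THR = 77 + 127 * 0.64
= 158.28 bpm

158.28 bpm


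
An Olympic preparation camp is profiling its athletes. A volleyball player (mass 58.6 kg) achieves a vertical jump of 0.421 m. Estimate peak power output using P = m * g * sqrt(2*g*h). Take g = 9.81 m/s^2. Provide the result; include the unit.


2 * g * h = 2 * 9.81 * 0.421 = 8.26002
sqrt(8.26002) = 2.874025 m/s
P = 58.6 * 9.81 * 2.874025 = 1652.18 W

1652.18 W


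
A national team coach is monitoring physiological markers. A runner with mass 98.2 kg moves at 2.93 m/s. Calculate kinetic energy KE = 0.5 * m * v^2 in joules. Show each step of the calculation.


v^2 = 2.93^2 = 8.5849
KE = 0.5 * 98.2 * 8.5849
= 421.52 J

421.52 J


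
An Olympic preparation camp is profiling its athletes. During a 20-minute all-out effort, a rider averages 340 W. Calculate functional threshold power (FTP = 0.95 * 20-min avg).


FTP = 0.95 * 340
= 323.0 W

323.0 W


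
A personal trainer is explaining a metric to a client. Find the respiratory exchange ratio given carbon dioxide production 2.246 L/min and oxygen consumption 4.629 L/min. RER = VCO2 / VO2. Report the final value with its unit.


VCO2 = 2.246 L/min
VO2 = 4.629 L/min
RER = 2.246 / 4.629 = 0.4852

0.4852


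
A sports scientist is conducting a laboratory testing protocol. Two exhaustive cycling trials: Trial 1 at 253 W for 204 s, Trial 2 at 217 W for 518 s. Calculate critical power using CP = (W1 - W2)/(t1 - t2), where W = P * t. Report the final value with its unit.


W1 = 253 * 204 = 51612 J
W2 = 217 * 518 = 112406 J
CP = (51612 - 112406) / (204 - 518)
= -60794 / -314
= 193.61 W

193.61 W


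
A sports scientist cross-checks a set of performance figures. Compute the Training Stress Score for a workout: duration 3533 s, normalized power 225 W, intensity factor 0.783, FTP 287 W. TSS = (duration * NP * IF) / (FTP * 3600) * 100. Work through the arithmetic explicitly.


Product = 3533 * 225 * 0.783 = 622426.275
Base = 287 * 3600 = 1033200
TSS = 622426.275 / 1033200 * 100 = 60.24

60.24 TSS


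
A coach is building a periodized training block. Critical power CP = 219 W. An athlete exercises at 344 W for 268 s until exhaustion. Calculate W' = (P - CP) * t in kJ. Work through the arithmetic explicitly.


P - CP = 344 - 219 = 125 W
W' = 125 * 268 = 33500 J
= 33500 / 1000 = 33.5 kJ

33.5 kJ


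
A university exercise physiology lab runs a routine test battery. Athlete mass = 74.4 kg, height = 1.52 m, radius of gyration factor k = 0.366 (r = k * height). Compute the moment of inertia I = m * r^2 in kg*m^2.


r = k * height = 0.366 * 1.52 = 0.55632 m
r^2 = 0.55632^2 = 0.309492
I = 74.4 * 0.309492 = 23.026 kg*m^2

23.026 kg*m^2


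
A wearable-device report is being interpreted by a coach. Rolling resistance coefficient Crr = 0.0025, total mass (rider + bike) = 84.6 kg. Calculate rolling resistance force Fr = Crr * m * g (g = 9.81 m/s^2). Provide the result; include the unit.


Fr = Crr * m * g
= 0.0025 * 84.6 * 9.81
= 2.075 N

2.075 N


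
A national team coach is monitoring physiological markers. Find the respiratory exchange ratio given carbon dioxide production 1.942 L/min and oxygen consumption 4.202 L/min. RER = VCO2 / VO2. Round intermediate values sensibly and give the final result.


VCO2 = 1.942 L/min
VO2 = 4.202 L/min
RER = 1.942 / 4.202 = 0.4622

0.4622


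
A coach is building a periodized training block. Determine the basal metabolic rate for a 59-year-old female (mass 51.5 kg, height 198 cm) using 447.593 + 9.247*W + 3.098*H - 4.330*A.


BMR = 447.593 + 9.247*51.5 + 3.098*198 - 4.330*59
= 1281.75 kcal/day

1281.75 kcal/day


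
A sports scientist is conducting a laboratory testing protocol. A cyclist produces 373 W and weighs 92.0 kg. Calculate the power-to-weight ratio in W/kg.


P/W = power / mass
= 373 / 92.0
= 4.054 W/kg

4.054 W/kg


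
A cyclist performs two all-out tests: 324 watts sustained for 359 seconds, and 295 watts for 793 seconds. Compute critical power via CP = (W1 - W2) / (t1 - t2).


W1 = P1 * t1 = 324 * 359 = 116316 J
W2 = P2 * t2 = 295 * 793 = 233935 J
CP = (116316 - 233935) / (359 - 793)
= 271.01 W

271.01 W


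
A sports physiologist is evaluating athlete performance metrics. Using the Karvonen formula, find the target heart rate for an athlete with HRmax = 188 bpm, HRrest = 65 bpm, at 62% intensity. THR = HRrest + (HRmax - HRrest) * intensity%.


HRR = 188 - 65 = 123
THR = 65 + 123 * 0.62
= 65 + 76.26
= 141.26 bpm

141.26 bpm


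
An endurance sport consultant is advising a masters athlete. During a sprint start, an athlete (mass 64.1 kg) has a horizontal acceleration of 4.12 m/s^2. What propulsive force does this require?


Propulsive force = mass * acceleration
= 64.1 kg * 4.12 m/s^2
= 264.09 N

264.09 N


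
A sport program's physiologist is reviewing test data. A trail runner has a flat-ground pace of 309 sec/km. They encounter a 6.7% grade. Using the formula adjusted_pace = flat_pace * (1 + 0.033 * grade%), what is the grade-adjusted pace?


Grade factor = 1 + 0.033 * 6.7 = 1.2211
Adjusted = 309 * 1.2211 = 377.32 sec/km

377.32 s/km


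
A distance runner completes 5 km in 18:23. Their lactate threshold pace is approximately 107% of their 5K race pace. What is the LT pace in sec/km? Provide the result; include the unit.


Convert to seconds: 18 min 23 s = 1103 s
Pace per km = 1103 / 5 = 220.6 s/km
LT pace = 220.6 * 1.07 = 236.04 s/km

236.04 s/km


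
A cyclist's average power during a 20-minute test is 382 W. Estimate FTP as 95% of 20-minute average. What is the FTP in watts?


FTP = 20-min power * 0.95
= 382 * 0.95
= 362.9 W

362.9 W


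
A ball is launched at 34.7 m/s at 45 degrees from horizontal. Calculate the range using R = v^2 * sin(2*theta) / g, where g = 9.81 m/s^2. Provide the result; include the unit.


sin(2 * 45) = sin(90) = 1.0
v^2 = 34.7^2 = 1204.09
R = 1204.09 * 1.0 / 9.81
= 122.741 m

122.741 m


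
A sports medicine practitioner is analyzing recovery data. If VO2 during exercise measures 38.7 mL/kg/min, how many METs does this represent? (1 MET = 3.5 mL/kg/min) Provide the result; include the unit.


METs = VO2 / 3.5 = 38.7 / 3.5 = 11.06

11.06 METs


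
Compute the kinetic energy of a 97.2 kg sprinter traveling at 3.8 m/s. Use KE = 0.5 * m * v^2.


Velocity squared = 14.44
KE = 0.5 * 97.2 * 14.44 = 701.78 J

701.78 J


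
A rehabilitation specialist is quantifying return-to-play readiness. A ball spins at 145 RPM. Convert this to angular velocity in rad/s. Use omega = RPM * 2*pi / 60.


omega = 145 * 2 * pi / 60
= 145 * 6.28318531 / 60
= 911.062 / 60
= 15.184 rad/s

15.184 rad/s


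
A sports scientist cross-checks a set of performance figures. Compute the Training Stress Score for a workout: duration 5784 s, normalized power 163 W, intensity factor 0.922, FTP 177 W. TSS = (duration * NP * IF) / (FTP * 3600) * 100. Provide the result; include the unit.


Product = 5784 * 163 * 0.922 = 869254.224
Base = 177 * 3600 = 637200
TSS = 869254.224 / 637200 * 100 = 136.42

136.42 TSS


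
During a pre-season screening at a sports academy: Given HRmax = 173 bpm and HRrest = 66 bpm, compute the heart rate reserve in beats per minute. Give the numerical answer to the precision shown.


Heart rate reserve = maximum HR minus resting HR
HRR = 173 - 66 = 107 bpm

107 bpm


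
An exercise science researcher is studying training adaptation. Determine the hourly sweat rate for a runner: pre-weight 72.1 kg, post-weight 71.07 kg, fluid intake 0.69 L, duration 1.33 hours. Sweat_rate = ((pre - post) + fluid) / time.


Mass lost = 72.1 - 71.07 = 1.03 kg
Add fluid consumed: 1.03 + 0.69 = 1.72 L total sweat
Sweat rate = 1.72 / 1.33 = 1.293 L/h

1.293 L/h


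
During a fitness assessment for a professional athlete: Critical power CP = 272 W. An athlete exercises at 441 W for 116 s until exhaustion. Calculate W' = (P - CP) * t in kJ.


P - CP = 441 - 272 = 169 W
W' = 169 * 116 = 19604 J
= 19604 / 1000 = 19.604 kJ

19.604 kJ


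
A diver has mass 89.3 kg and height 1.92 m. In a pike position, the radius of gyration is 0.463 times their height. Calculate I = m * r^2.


r = 0.463 * 1.92 = 0.88896 m
I = m * r^2 = 89.3 * 0.79025 = 70.569 kg*m^2

70.569 kg*m^2


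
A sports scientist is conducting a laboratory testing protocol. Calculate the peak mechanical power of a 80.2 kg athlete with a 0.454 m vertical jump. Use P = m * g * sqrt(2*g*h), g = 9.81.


First, sqrt(2gh) = sqrt(2 * 9.81 * 0.454)
= sqrt(8.90748) = 2.98454 m/s
Power = 80.2 * 9.81 * 2.98454 = 2348.12 W

2348.12 W


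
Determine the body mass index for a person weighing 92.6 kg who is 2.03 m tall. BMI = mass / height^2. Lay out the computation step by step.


BMI = mass / height^2
= 92.6 / 2.03^2
= 92.6 / 4.1209
= 22.47 kg/m^2

22.47 kg/m^2


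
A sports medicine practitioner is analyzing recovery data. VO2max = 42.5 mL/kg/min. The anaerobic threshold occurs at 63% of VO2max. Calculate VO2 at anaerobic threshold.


AT fraction = 63 / 100 = 0.63
AT VO2 = 42.5 * 0.63
= 26.78 mL/kg/min

26.78 mL/kg/min


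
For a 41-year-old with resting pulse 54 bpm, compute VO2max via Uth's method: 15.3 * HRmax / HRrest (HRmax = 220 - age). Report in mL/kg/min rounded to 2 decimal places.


Step 1: HRmax = 220 - 41 = 179 bpm
Step 2: Ratio = 179 / 54 = 3.3148
Step 3: VO2max = 15.3 * 3.3148 = 50.72 mL/kg/min

50.72 mL/kg/min


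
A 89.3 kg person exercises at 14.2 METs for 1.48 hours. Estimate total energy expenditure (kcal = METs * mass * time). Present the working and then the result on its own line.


Energy = METs * mass(kg) * time(h)
= 14.2 * 89.3 * 1.48
= 1876.73 kcal

1876.73 kcal


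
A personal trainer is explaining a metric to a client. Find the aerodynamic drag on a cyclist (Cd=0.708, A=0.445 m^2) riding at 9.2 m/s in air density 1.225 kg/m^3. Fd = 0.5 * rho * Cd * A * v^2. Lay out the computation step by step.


Fd = 0.5 * 1.225 * 0.708 * 0.445 * 9.2^2
= 0.5 * 1.225 * 0.708 * 0.445 * 84.64
= 16.333 N

16.333 N


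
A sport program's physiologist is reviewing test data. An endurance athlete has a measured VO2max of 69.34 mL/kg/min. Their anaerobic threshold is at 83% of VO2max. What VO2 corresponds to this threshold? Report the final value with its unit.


Anaerobic threshold VO2 = VO2max * 83%
= 69.34 * 0.83
= 57.55 mL/kg/min

57.55 mL/kg/min


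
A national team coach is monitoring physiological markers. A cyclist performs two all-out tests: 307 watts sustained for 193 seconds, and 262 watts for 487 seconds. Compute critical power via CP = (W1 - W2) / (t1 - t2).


W1 = P1 * t1 = 307 * 193 = 59251 J
W2 = P2 * t2 = 262 * 487 = 127594 J
CP = (59251 - 127594) / (193 - 487)
= 232.46 W

232.46 W


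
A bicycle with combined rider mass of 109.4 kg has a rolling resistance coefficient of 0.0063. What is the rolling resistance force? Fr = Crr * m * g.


Fr = 0.0063 * 109.4 * 9.81
= 0.68922 * 9.81
= 6.761 N

6.761 N


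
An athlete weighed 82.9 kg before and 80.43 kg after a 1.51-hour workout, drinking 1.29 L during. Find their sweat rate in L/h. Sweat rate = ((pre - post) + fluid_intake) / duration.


Body mass change = 2.47 kg
Total sweat loss = 2.47 + 1.29 = 3.76 L
Rate = 3.76 / 1.51 = 2.49 L/h

2.49 L/h


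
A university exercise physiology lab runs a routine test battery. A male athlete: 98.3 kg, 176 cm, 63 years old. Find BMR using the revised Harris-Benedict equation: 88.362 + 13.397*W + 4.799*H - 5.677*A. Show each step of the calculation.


Intercept = 88.362
Weight contribution = 13.397 * 98.3 = 1316.9251
Height contribution = 4.799 * 176 = 844.624
Age contribution = 5.677 * 63 = 357.651
BMR = 88.362 + 1316.9251 + 844.624 - 357.651
= 1892.26 kcal/day

1892.26 kcal/day


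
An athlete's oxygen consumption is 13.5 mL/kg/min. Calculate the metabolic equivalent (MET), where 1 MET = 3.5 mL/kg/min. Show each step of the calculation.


MET = VO2 / 3.5
= 13.5 / 3.5
= 3.86 METs

3.86 METs


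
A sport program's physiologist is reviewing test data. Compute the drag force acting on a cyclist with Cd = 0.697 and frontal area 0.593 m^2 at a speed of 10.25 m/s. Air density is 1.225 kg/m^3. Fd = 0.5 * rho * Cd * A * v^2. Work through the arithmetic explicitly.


Step 1: v^2 = 105.0625
Step 2: Fd = 0.5 * 1.225 * 0.697 * 0.593 * 105.0625
= 26.598 N

26.598 N


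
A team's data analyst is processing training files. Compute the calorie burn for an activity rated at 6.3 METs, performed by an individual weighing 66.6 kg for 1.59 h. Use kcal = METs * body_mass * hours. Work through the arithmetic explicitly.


Product of METs and mass = 6.3 * 66.6 = 419.58
Total kcal = 419.58 * 1.59 = 667.13 kcal

667.13 kcal


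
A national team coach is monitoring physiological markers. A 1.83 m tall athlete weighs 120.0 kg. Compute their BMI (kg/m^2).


height^2 = 3.3489 m^2
BMI = 120.0 / 3.3489 = 35.83 kg/m^2

35.83 kg/m^2


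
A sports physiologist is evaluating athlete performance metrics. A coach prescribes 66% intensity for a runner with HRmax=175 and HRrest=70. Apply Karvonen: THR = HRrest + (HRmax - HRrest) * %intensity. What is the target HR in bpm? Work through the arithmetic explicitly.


Heart rate reserve = 175 - 70 = 105
Intensity fraction = 66 / 100 = 0.66
THR = 70 + 105 * 0.66 = 139.3 bpm

139.3 bpm


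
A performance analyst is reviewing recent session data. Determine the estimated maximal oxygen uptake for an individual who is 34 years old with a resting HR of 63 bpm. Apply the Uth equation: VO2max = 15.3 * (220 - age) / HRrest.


HRmax = 220 - 34 = 186
VO2max = 15.3 * (186 / 63)
= 15.3 * 2.9524
= 45.17 mL/kg/min

45.17 mL/kg/min


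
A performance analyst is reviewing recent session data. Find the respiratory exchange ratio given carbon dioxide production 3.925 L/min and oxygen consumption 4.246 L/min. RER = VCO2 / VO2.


VCO2 = 3.925 L/min
VO2 = 4.246 L/min
RER = 3.925 / 4.246 = 0.9244

0.9244


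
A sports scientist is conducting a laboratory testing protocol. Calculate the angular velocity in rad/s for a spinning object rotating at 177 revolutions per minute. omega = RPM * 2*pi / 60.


omega = RPM * 2*pi / 60
= 177 * 6.28318531 / 60
= 18.535 rad/s

18.535 rad/s


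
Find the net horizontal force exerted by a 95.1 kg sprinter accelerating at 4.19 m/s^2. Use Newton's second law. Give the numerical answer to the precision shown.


Newton's second law: F = m * a
F = 95.1 * 4.19 = 398.47 N

398.47 N


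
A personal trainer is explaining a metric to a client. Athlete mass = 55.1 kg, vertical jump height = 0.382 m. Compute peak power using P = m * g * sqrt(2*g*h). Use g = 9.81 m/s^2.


sqrt(2 * 9.81 * 0.382) = sqrt(7.49484) = 2.737671 m/s
P = 55.1 * 9.81 * 2.737671
= 1479.8 W

1479.8 W


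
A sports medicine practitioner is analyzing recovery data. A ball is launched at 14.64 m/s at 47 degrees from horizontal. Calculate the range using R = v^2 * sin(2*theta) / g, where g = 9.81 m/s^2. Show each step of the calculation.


sin(2 * 47) = sin(94) = 0.997564
v^2 = 14.64^2 = 214.3296
R = 214.3296 * 0.997564 / 9.81
= 21.795 m

21.795 m


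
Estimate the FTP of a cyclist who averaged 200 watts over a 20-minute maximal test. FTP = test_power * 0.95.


FTP = 200 * 0.95 = 190.0 W

190.0 W


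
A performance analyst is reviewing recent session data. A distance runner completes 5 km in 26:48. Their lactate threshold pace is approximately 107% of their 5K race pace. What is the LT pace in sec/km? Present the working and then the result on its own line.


Convert to seconds: 26 min 48 s = 1608 s
Pace per km = 1608 / 5 = 321.6 s/km
LT pace = 321.6 * 1.07 = 344.11 s/km

344.11 s/km


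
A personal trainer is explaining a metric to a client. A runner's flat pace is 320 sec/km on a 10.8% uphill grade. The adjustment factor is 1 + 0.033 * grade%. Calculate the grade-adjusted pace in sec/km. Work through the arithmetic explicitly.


Factor = 1 + 0.033 * 10.8 = 1.3564
Adjusted pace = 320 * 1.3564
= 434.05 sec/km

434.05 s/km


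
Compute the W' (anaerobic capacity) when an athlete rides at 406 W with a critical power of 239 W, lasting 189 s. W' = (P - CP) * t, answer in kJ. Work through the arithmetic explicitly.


Above-CP power = 167 W
Duration = 189 s
W' = 167 * 189 = 31563 J
Convert: 31563 / 1000 = 31.563 kJ

31.563 kJ


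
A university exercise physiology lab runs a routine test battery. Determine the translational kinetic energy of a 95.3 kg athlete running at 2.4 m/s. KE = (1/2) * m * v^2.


KE = 0.5 * m * v^2
= 0.5 * 95.3 * 2.4^2
= 0.5 * 95.3 * 5.76
= 274.46 J

274.46 J


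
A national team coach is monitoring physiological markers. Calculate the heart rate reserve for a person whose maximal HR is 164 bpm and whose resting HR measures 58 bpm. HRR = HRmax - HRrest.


HRmax = 164 bpm
HRrest = 58 bpm
HRR = 164 - 58 = 106 bpm

106 bpm


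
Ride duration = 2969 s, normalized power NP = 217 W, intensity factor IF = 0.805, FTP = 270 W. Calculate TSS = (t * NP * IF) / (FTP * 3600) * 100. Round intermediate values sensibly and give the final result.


Numerator = 2969 * 217 * 0.805 = 518639.765
Denominator = 270 * 3600 = 972000
TSS = 518639.765 / 972000 * 100
= 53.36

53.36 TSS


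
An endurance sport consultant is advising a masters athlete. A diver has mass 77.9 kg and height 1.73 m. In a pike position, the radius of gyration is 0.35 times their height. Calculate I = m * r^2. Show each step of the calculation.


r = 0.35 * 1.73 = 0.6055 m
I = m * r^2 = 77.9 * 0.36663 = 28.56 kg*m^2

28.56 kg*m^2


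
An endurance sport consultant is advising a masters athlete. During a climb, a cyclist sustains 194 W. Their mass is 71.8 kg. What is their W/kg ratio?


Power-to-weight = 194 W / 71.8 kg
= 2.702 W/kg

2.702 W/kg


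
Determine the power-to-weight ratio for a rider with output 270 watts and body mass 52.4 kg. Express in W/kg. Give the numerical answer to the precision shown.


P/W = 270 / 52.4 = 5.153 W/kg

5.153 W/kg


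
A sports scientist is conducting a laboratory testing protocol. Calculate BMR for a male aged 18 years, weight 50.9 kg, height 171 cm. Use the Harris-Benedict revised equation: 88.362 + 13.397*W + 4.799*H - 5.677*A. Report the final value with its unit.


Substituting values:
W term = 13.397 * 50.9 = 681.9073
H term = 4.799 * 171 = 820.629
A term = 5.677 * 18 = 102.186
BMR = 1488.71 kcal/day

1488.71 kcal/day


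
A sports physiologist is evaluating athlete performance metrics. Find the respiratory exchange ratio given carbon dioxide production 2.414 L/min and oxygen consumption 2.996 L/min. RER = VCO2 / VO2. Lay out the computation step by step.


VCO2 = 2.414 L/min
VO2 = 2.996 L/min
RER = 2.414 / 2.996 = 0.8057

0.8057


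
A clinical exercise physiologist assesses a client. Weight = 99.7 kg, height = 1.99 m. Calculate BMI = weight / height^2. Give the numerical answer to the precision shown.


height^2 = 1.99^2 = 3.9601
BMI = 99.7 / 3.9601 = 25.18 kg/m^2

25.18 kg/m^2


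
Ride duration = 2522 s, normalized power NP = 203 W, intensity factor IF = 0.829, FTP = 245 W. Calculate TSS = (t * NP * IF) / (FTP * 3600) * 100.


Numerator = 2522 * 203 * 0.829 = 424419.814
Denominator = 245 * 3600 = 882000
TSS = 424419.814 / 882000 * 100
= 48.12

48.12 TSS
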